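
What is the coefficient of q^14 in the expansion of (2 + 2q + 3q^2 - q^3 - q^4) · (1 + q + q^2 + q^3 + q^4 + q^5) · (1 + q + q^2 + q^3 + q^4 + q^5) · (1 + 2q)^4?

55

(2 + 2q + 3q^2 - q^3 - q^4) has coefficients 2,2,3,-1,-1 for degrees 0…4.
(1 + q + q^2 + q^3 + q^4 + q^5) has coefficients 1,1,1,1,1,1,0,0,0,0,0,0,0,0,0 for degrees 0…14.
Multiplying by (1 + q + q^2 + q^3 + q^4 + q^5) gives running coefficients 1,2,3,4,5,6,5,4,3,2,1,0,0,0,0 for degrees 0…14.
Finally multiplying by (1 + 2q)^4, the product of all factors after the first has coefficients 1,10,43,108,189,270,349,412,427,378,297,216,136,64,16 for degrees 0…14.
[q^14] = 2·16 + 2·64 + 3·136 − 1·216 − 1·297 = 55.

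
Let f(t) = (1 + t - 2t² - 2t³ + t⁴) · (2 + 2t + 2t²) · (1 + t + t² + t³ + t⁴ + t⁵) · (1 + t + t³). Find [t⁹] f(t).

-26

(1 + t - 2t² - 2t³ + t⁴) has coefficients 1,1,-2,-2,1 for degrees 0…4.
(2 + 2t + 2t²) has coefficients 2,2,2,0,0,0,0,0,0,0 for degrees 0…9.
Multiplying by (1 + t + t² + t³ + t⁴ + t⁵) gives running coefficients 2,4,6,6,6,6,4,2,0,0 for degrees 0…9.
Finally multiplying by (1 + t + t³), the product of all factors after the first has coefficients 2,6,10,14,16,18,16,12,8,4 for degrees 0…9.
[t⁹] = 1·4 + 1·8 − 2·12 − 2·16 + 1·18 = -26.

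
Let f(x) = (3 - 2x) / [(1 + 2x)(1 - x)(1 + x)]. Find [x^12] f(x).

Partial fractions give a closed form: a_n = (16/3)·(-2)^n + (1/6)·1^n + (-5/2)·(-1)^n.
At n = 12: a_12 = 21843.

21843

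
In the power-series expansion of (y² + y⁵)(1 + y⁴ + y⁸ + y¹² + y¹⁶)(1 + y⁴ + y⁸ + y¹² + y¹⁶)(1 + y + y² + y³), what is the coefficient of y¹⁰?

5

(y² + y⁵) has coefficients 0,0,1,0,0,1 for degrees 0…5.
(1 + y⁴ + y⁸ + y¹² + y¹⁶) has coefficients 1,0,0,0,1,0,0,0,1,0,0 for degrees 0…10.
Multiplying by (1 + y⁴ + y⁸ + y¹² + y¹⁶) gives running coefficients 1,0,0,0,2,0,0,0,3,0,0 for degrees 0…10.
Finally multiplying by (1 + y + y² + y³), the product of all factors after the first has coefficients 1,1,1,1,2,2,2,2,3,3,3 for degrees 0…10.
[y¹⁰] = 1·3 + 1·2 = 5.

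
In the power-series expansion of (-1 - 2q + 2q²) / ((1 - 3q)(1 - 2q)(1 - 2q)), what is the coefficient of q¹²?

-6712125

The denominator gives the recurrence a_n = 7a_(n−1) − 16a_(n−2) + 12a_(n−3) for n ≥ 3; the numerator fixes a_0 = -1, a_1 = -9, a_2 = -45.
Iterating: -1, -9, -45, -183, -669, -2295, -7557, -24207, -76077, -235911, -724629, -2210751, -6712125, so a_12 = -6712125.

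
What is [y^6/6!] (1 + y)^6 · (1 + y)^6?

The EGF product rule gives c_6 = Σ_{k_1+k_2=6} C(6; k_1,k_2) · ∏ g_i(k_i), where (1+y)^6 gives the falling factorial (6)_k; (1+y)^6 gives the falling factorial (6)_k.
g_1(k) for k = 0…6: 1, 6, 30, 120, 360, 720, 720.
g_2(k) for k = 0…6: 1, 6, 30, 120, 360, 720, 720.
c_6 = Σ_k C(6,k)·g_1(k)·g_2(6−k) = 1·1·720 + 6·6·720 + 15·30·360 + 20·120·120 + 15·360·30 + 6·720·6 + 1·720·1 = 720 + 25920 + 162000 + 288000 + 162000 + 25920 + 720 = 665280.

665280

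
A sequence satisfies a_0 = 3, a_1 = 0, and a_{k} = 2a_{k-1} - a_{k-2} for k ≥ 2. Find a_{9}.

-24

The ordinary generating function has denominator 1 - 2x + x^2.
Iterating the recurrence: a_0,…,a_{9} = 3, 0, -3, -6, -9, -12, -15, -18, -21, -24.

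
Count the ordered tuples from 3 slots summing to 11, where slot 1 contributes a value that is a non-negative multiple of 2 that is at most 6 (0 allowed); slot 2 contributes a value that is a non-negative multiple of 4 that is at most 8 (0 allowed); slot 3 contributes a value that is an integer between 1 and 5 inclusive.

6

The generating function for the choices is (1 + y^2 + y^4 + y^6)·(1 + y^4 + y^8)·(y + y^2 + y^3 + y^4 + y^5); the count is [y^11].
(1 + y^2 + y^4 + y^6) has coefficients 1,0,1,0,1,0,1 for degrees 0…6.
(1 + y^4 + y^8) has coefficients 1,0,0,0,1,0,0,0,1,0,0,0 for degrees 0…11.
Finally multiplying by (y + y^2 + y^3 + y^4 + y^5), the product of all factors after the first has coefficients 0,1,1,1,1,2,1,1,1,2,1,1 for degrees 0…11.
[y^11] = 1·1 + 1·2 + 1·1 + 1·2 = 6.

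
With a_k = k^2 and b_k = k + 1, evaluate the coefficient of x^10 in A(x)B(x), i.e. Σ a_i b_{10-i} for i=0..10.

This is [x^10] in the product of the two ordinary generating functions.
Σ = 0·11 + 1·10 + 4·9 + 9·8 + 16·7 + 25·6 + 36·5 + 49·4 + 64·3 + 81·2 + 100·1 = 1210.

1210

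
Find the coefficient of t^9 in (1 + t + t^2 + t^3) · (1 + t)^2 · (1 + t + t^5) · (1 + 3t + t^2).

19

(1 + t + t^2 + t^3) has coefficients 1,1,1,1 for degrees 0…3.
(1 + t)^2 has coefficients 1,2,1,0,0,0,0,0,0,0 for degrees 0…9.
Multiplying by (1 + t + t^5) gives running coefficients 1,3,3,1,0,1,2,1,0,0 for degrees 0…9.
Finally multiplying by (1 + 3t + t^2), the product of all factors after the first has coefficients 1,6,13,13,6,2,5,8,5,1 for degrees 0…9.
[t^9] = 1·1 + 1·5 + 1·8 + 1·5 = 19.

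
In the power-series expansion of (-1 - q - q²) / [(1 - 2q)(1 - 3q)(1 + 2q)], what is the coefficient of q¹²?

Partial fractions give a closed form: a_n = (7/4)·2^n + (-13/5)·3^n + (-3/20)·(-2)^n.
At n = 12: a_12 = -1375193.

-1375193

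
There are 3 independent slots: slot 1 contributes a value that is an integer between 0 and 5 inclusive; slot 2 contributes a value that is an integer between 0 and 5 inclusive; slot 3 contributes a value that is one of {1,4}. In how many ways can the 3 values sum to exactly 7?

The generating function for the choices is (1 + q + q^2 + q^3 + q^4 + q^5)·(1 + q + q^2 + q^3 + q^4 + q^5)·(q + q^4); the count is [q^7].
(1 + q + q^2 + q^3 + q^4 + q^5) has coefficients 1,1,1,1,1,1 for degrees 0…5.
(1 + q + q^2 + q^3 + q^4 + q^5) has coefficients 1,1,1,1,1,1,0,0 for degrees 0…7.
Finally multiplying by (q + q^4), the product of all factors after the first has coefficients 0,1,1,1,2,2,2,1 for degrees 0…7.
[q^7] = 1·1 + 1·2 + 1·2 + 1·2 + 1·1 + 1·1 = 9.

9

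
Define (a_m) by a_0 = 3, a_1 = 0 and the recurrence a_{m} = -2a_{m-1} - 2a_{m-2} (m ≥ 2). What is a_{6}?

24

The ordinary generating function has denominator 1 + 2q + 2q^2.
Iterating the recurrence: a_0,…,a_{6} = 3, 0, -6, 12, -12, 0, 24.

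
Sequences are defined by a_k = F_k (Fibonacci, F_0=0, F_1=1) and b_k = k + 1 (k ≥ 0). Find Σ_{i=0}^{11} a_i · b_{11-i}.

596

Write out a_i and b_{11-i} for i = 0,…,11 and sum the products.
Σ = 0·12 + 1·11 + 1·10 + 2·9 + 3·8 + 5·7 + 8·6 + 13·5 + 21·4 + 34·3 + 55·2 + 89·1 = 596.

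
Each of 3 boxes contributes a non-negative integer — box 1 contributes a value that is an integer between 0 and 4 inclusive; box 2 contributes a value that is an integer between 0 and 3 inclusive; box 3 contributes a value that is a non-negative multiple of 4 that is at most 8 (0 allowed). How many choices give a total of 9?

5

The generating function for the choices is (1 + z + z^2 + z^3 + z^4)·(1 + z + z^2 + z^3)·(1 + z^4 + z^8); the count is [z^9].
(1 + z + z^2 + z^3 + z^4) has coefficients 1,1,1,1,1 for degrees 0…4.
(1 + z + z^2 + z^3) has coefficients 1,1,1,1,0,0,0,0,0,0 for degrees 0…9.
Finally multiplying by (1 + z^4 + z^8), the product of all factors after the first has coefficients 1,1,1,1,1,1,1,1,1,1 for degrees 0…9.
[z^9] = 1·1 + 1·1 + 1·1 + 1·1 + 1·1 = 5.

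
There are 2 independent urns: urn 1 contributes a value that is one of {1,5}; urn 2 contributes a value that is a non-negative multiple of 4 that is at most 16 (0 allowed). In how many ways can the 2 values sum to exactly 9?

2

The generating function for the choices is (z + z⁵)·(1 + z⁴ + z⁸ + z¹² + z¹⁶); the count is [z⁹].
(z + z⁵) has coefficients 0,1,0,0,0,1 for degrees 0…5.
(1 + z⁴ + z⁸ + z¹² + z¹⁶) has coefficients 1,0,0,0,1,0,0,0,1,0 for degrees 0…9.
[z⁹] = 1·1 + 1·1 = 2.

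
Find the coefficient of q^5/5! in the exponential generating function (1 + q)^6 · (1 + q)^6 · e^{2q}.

278192

The EGF product rule gives c_5 = Σ_{k_1+k_2+k_3=5} C(5; k_1,k_2,k_3) · ∏ g_i(k_i), where (1+q)^6 gives the falling factorial (6)_k; (1+q)^6 gives the falling factorial (6)_k; e^{2q} gives (2)^k.
g_1(k) for k = 0…5: 1, 6, 30, 120, 360, 720.
g_2(k) for k = 0…5: 1, 6, 30, 120, 360, 720.
g_3(k) for k = 0…5: 1, 2, 4, 8, 16, 32.
First combine the last two factors: h(k) = Σ_j C(k,j)·g_2(j)·g_3(k−j) for k = 0…5: 1, 8, 58, 380, 2248, 12032.
c_5 = Σ_k C(5,k)·g_1(k)·h(5−k) = 1·1·12032 + 5·6·2248 + 10·30·380 + 10·120·58 + 5·360·8 + 1·720·1 = 12032 + 67440 + 114000 + 69600 + 14400 + 720 = 278192.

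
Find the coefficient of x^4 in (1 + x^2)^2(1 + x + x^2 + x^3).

3

(1 + x^2)^2 has coefficients 1,0,2,0,1 for degrees 0…4.
(1 + x + x^2 + x^3) has coefficients 1,1,1,1,0 for degrees 0…4.
[x^4] = 1·0 + 2·1 + 1·1 = 3.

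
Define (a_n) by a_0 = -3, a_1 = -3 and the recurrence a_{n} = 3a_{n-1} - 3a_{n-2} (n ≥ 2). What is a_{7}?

The ordinary generating function has denominator 1 - 3y + 3y^2.
Iterating the recurrence: a_0,…,a_{7} = -3, -3, 0, 9, 27, 54, 81, 81.

81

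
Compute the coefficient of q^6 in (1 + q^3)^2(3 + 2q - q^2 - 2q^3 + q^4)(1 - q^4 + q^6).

3

(1 + q^3)^2 has coefficients 1,0,0,2,0,0,1 for degrees 0…6.
(3 + 2q - q^2 - 2q^3 + q^4) has coefficients 3,2,-1,-2,1,0,0 for degrees 0…6.
Finally multiplying by (1 - q^4 + q^6), the product of all factors after the first has coefficients 3,2,-1,-2,-2,-2,4 for degrees 0…6.
[q^6] = 1·4 + 2·(-2) + 1·3 = 3.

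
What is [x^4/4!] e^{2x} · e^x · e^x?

The EGF product rule gives c_4 = Σ_{k_1+k_2+k_3=4} C(4; k_1,k_2,k_3) · ∏ g_i(k_i), where e^{2x} gives (2)^k; e^x gives (1)^k; e^x gives (1)^k.
g_1(k) for k = 0…4: 1, 2, 4, 8, 16.
g_2(k) for k = 0…4: 1, 1, 1, 1, 1.
g_3(k) for k = 0…4: 1, 1, 1, 1, 1.
First combine the last two factors: h(k) = Σ_j C(k,j)·g_2(j)·g_3(k−j) for k = 0…4: 1, 2, 4, 8, 16.
c_4 = Σ_k C(4,k)·g_1(k)·h(4−k) = 1·1·16 + 4·2·8 + 6·4·4 + 4·8·2 + 1·16·1 = 16 + 64 + 96 + 64 + 16 = 256.

256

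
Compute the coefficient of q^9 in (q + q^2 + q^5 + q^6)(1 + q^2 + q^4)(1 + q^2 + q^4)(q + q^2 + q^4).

(q + q^2 + q^5 + q^6) has coefficients 0,1,1,0,0,1,1 for degrees 0…6.
(1 + q^2 + q^4) has coefficients 1,0,1,0,1,0,0,0,0,0 for degrees 0…9.
Multiplying by (1 + q^2 + q^4) gives running coefficients 1,0,2,0,3,0,2,0,1,0 for degrees 0…9.
Finally multiplying by (q + q^2 + q^4), the product of all factors after the first has coefficients 0,1,1,2,3,3,5,2,5,1 for degrees 0…9.
[q^9] = 1·5 + 1·2 + 1·3 + 1·2 = 12.

12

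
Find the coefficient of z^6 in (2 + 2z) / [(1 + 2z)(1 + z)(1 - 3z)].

The denominator gives the recurrence a_n = 7a_(n−2) + 6a_(n−3) for n ≥ 3; the numerator fixes a_0 = 2, a_1 = 2, a_2 = 14.
Iterating: 2, 2, 14, 26, 110, 266, 926, so a_6 = 926.

926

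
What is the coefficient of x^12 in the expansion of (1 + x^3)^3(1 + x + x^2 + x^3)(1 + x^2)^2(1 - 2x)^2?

(1 + x^3)^3 has coefficients 1,0,0,3,0,0,3,0,0,1 for degrees 0…9.
(1 + x + x^2 + x^3) has coefficients 1,1,1,1,0,0,0,0,0,0,0,0,0 for degrees 0…12.
Multiplying by (1 + x^2)^2 gives running coefficients 1,1,3,3,3,3,1,1,0,0,0,0,0 for degrees 0…12.
Finally multiplying by (1 - 2x)^2, the product of all factors after the first has coefficients 1,-3,3,-5,3,3,1,9,0,4,0,0,0 for degrees 0…12.
[x^12] = 1·0 + 3·4 + 3·1 + 1·(-5) = 10.

10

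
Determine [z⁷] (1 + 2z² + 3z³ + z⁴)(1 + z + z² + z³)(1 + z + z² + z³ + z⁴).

23

(1 + 2z² + 3z³ + z⁴) has coefficients 1,0,2,3,1 for degrees 0…4.
(1 + z + z² + z³) has coefficients 1,1,1,1,0,0,0,0 for degrees 0…7.
Finally multiplying by (1 + z + z² + z³ + z⁴), the product of all factors after the first has coefficients 1,2,3,4,4,3,2,1 for degrees 0…7.
[z⁷] = 1·1 + 2·3 + 3·4 + 1·4 = 23.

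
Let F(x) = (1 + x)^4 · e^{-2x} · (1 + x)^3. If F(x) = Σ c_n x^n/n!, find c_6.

400

The EGF product rule gives c_6 = Σ_{k_1+k_2+k_3=6} C(6; k_1,k_2,k_3) · ∏ g_i(k_i), where (1+x)^4 gives the falling factorial (4)_k; e^{-2x} gives (-2)^k; (1+x)^3 gives the falling factorial (3)_k.
g_1(k) for k = 0…6: 1, 4, 12, 24, 24, 0, 0.
g_2(k) for k = 0…6: 1, -2, 4, -8, 16, -32, 64.
g_3(k) for k = 0…6: 1, 3, 6, 6, 0, 0, 0.
First combine the last two factors: h(k) = Σ_j C(k,j)·g_2(j)·g_3(k−j) for k = 0…6: 1, 1, -2, -2, 16, -32, -32.
c_6 = Σ_k C(6,k)·g_1(k)·h(6−k) = 1·1·(-32) + 6·4·(-32) + 15·12·16 + 20·24·(-2) + 15·24·(-2) = −32 − 768 + 2880 − 960 − 720 = 400.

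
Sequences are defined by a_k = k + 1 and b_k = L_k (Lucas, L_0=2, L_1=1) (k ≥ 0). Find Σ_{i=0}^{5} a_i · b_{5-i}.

66

Write out a_i and b_{5-i} for i = 0,…,5 and sum the products.
Σ = 1·11 + 2·7 + 3·4 + 4·3 + 5·1 + 6·2 = 66.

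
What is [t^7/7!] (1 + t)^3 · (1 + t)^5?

40320

The EGF product rule gives c_7 = Σ_{k_1+k_2=7} C(7; k_1,k_2) · ∏ g_i(k_i), where (1+t)^3 gives the falling factorial (3)_k; (1+t)^5 gives the falling factorial (5)_k.
g_1(k) for k = 0…7: 1, 3, 6, 6, 0, 0, 0, 0.
g_2(k) for k = 0…7: 1, 5, 20, 60, 120, 120, 0, 0.
c_7 = Σ_k C(7,k)·g_1(k)·g_2(7−k) = 21·6·120 + 35·6·120 = 15120 + 25200 = 40320.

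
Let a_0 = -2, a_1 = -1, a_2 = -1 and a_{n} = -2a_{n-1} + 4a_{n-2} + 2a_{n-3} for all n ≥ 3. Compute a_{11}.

The ordinary generating function has denominator 1 + 2t - 4t^2 - 2t^3.
Iterating the recurrence: a_0,…,a_{11} = -2, -1, -1, -6, 6, -38, 88, -316, 908, -2904, 8808, -27416.

-27416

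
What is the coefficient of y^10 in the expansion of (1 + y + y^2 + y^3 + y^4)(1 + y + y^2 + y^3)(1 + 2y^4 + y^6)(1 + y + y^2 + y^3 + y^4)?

49

(1 + y + y^2 + y^3 + y^4) has coefficients 1,1,1,1,1 for degrees 0…4.
(1 + y + y^2 + y^3) has coefficients 1,1,1,1,0,0,0,0,0,0,0 for degrees 0…10.
Multiplying by (1 + 2y^4 + y^6) gives running coefficients 1,1,1,1,2,2,3,3,1,1,0 for degrees 0…10.
Finally multiplying by (1 + y + y^2 + y^3 + y^4), the product of all factors after the first has coefficients 1,2,3,4,6,7,9,11,11,10,8 for degrees 0…10.
[y^10] = 1·8 + 1·10 + 1·11 + 1·11 + 1·9 = 49.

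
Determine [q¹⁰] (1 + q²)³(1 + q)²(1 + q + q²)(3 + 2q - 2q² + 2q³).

19

(1 + q²)³ has coefficients 1,0,3,0,3,0,1 for degrees 0…6.
(1 + q)² has coefficients 1,2,1,0,0,0,0,0,0,0,0 for degrees 0…10.
Multiplying by (1 + q + q²) gives running coefficients 1,3,4,3,1,0,0,0,0,0,0 for degrees 0…10.
Finally multiplying by (3 + 2q - 2q² + 2q³), the product of all factors after the first has coefficients 3,11,16,13,7,4,4,2,0,0,0 for degrees 0…10.
[q¹⁰] = 1·0 + 3·0 + 3·4 + 1·7 = 19.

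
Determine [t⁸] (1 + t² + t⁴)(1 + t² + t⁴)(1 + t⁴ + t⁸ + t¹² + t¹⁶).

(1 + t² + t⁴) has coefficients 1,0,1,0,1 for degrees 0…4.
(1 + t² + t⁴) has coefficients 1,0,1,0,1,0,0,0,0 for degrees 0…8.
Finally multiplying by (1 + t⁴ + t⁸ + t¹² + t¹⁶), the product of all factors after the first has coefficients 1,0,1,0,2,0,1,0,2 for degrees 0…8.
[t⁸] = 1·2 + 1·1 + 1·2 = 5.

5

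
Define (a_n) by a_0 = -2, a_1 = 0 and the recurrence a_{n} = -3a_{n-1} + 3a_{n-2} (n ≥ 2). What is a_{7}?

The ordinary generating function has denominator 1 + 3q - 3q^2.
Iterating the recurrence: a_0,…,a_{7} = -2, 0, -6, 18, -72, 270, -1026, 3888.

3888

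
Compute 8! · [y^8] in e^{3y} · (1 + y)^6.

The EGF product rule gives c_8 = Σ_{k_1+k_2=8} C(8; k_1,k_2) · ∏ g_i(k_i), where e^{3y} gives (3)^k; (1+y)^6 gives the falling factorial (6)_k.
g_1(k) for k = 0…8: 1, 3, 9, 27, 81, 243, 729, 2187, 6561.
g_2(k) for k = 0…8: 1, 6, 30, 120, 360, 720, 720, 0, 0.
c_8 = Σ_k C(8,k)·g_1(k)·g_2(8−k) = 28·9·720 + 56·27·720 + 70·81·360 + 56·243·120 + 28·729·30 + 8·2187·6 + 1·6561·1 = 181440 + 1088640 + 2041200 + 1632960 + 612360 + 104976 + 6561 = 5668137.

5668137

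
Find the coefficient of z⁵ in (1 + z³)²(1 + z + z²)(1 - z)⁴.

3

(1 + z³)² has coefficients 1,0,0,2,0,0 for degrees 0…5.
(1 + z + z²) has coefficients 1,1,1,0,0,0 for degrees 0…5.
Finally multiplying by (1 - z)⁴, the product of all factors after the first has coefficients 1,-3,3,-2,3,-3 for degrees 0…5.
[z⁵] = 1·(-3) + 2·3 = 3.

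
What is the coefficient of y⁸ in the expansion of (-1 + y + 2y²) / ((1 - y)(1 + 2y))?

-170

The denominator gives the recurrence a_n = −a_(n−1) + 2a_(n−2) for n ≥ 3; the numerator fixes a_0 = -1, a_1 = 2, a_2 = -2.
Iterating: -1, 2, -2, 6, -10, 22, -42, 86, -170, so a_8 = -170.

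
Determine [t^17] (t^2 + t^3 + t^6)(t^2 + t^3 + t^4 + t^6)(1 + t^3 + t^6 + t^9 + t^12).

4

(t^2 + t^3 + t^6) has coefficients 0,0,1,1,0,0,1 for degrees 0…6.
(t^2 + t^3 + t^4 + t^6) has coefficients 0,0,1,1,1,0,1,0,0,0,0,0,0,0,0,0,0,0 for degrees 0…17.
Finally multiplying by (1 + t^3 + t^6 + t^9 + t^12), the product of all factors after the first has coefficients 0,0,1,1,1,1,2,1,1,2,1,1,2,1,1,2,1,0 for degrees 0…17.
[t^17] = 1·2 + 1·1 + 1·1 = 4.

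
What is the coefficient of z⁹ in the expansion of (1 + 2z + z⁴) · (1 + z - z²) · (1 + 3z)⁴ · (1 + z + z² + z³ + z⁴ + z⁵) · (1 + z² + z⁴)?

2778

(1 + 2z + z⁴) has coefficients 1,2,0,0,1 for degrees 0…4.
(1 + z - z²) has coefficients 1,1,-1,0,0,0,0,0,0,0 for degrees 0…9.
Multiplying by (1 + 3z)⁴ gives running coefficients 1,13,65,150,135,-27,-81,0,0,0 for degrees 0…9.
Multiplying by (1 + z + z² + z³ + z⁴ + z⁵) gives running coefficients 1,14,79,229,364,337,255,242,177,27 for degrees 0…9.
Finally multiplying by (1 + z² + z⁴), the product of all factors after the first has coefficients 1,14,80,243,444,580,698,808,796,606 for degrees 0…9.
[z⁹] = 1·606 + 2·796 + 1·580 = 2778.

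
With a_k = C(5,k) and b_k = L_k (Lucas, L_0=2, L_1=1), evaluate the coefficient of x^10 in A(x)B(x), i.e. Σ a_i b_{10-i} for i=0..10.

This is [x^10] in the product of the two ordinary generating functions.
Σ = 1·123 + 5·76 + 10·47 + 10·29 + 5·18 + 1·11 + 0·7 + 0·4 + 0·3 + 0·1 + 0·2 = 1364.

1364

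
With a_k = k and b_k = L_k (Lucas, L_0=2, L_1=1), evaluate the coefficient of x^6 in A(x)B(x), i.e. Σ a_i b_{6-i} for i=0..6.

The convolution is the x^6 coefficient of A(x)B(x).
Σ = 0·18 + 1·11 + 2·7 + 3·4 + 4·3 + 5·1 + 6·2 = 66.

66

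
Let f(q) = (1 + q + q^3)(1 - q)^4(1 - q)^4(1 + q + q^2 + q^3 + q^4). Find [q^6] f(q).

(1 + q + q^3) has coefficients 1,1,0,1 for degrees 0…3.
(1 - q)^4 has coefficients 1,-4,6,-4,1,0,0 for degrees 0…6.
Multiplying by (1 - q)^4 gives running coefficients 1,-8,28,-56,70,-56,28 for degrees 0…6.
Finally multiplying by (1 + q + q^2 + q^3 + q^4), the product of all factors after the first has coefficients 1,-7,21,-35,35,-22,14 for degrees 0…6.
[q^6] = 1·14 + 1·(-22) + 1·(-35) = -43.

-43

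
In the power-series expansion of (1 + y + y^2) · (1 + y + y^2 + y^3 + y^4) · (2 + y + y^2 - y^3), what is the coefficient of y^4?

10

(1 + y + y^2) has coefficients 1,1,1 for degrees 0…2.
(1 + y + y^2 + y^3 + y^4) has coefficients 1,1,1,1,1 for degrees 0…4.
Finally multiplying by (2 + y + y^2 - y^3), the product of all factors after the first has coefficients 2,3,4,3,3 for degrees 0…4.
[y^4] = 1·3 + 1·3 + 1·4 = 10.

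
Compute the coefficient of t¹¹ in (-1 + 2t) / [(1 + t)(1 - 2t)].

1

Partial fractions give a closed form: a_n = (-1)·(-1)^n.
At n = 11: a_11 = 1.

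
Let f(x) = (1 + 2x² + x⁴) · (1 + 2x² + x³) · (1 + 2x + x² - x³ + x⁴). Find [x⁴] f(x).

(1 + 2x² + x⁴) has coefficients 1,0,2,0,1 for degrees 0…4.
(1 + 2x² + x³) has coefficients 1,0,2,1,0 for degrees 0…4.
Finally multiplying by (1 + 2x + x² - x³ + x⁴), the product of all factors after the first has coefficients 1,2,3,4,5 for degrees 0…4.
[x⁴] = 1·5 + 2·3 + 1·1 = 12.

12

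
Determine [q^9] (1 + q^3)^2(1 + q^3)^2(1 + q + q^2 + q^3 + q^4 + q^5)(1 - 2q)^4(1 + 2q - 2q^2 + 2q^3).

62

(1 + q^3)^2 has coefficients 1,0,0,2,0,0,1 for degrees 0…6.
(1 + q^3)^2 has coefficients 1,0,0,2,0,0,1,0,0,0 for degrees 0…9.
Multiplying by (1 + q + q^2 + q^3 + q^4 + q^5) gives running coefficients 1,1,1,3,3,3,3,3,3,1 for degrees 0…9.
Multiplying by (1 - 2q)^4 gives running coefficients 1,-7,17,-13,-13,35,-29,3,3,1 for degrees 0…9.
Finally multiplying by (1 + 2q - 2q^2 + 2q^3), the product of all factors after the first has coefficients 1,-5,1,37,-87,69,41,-151,137,-57 for degrees 0…9.
[q^9] = 1·(-57) + 2·41 + 1·37 = 62.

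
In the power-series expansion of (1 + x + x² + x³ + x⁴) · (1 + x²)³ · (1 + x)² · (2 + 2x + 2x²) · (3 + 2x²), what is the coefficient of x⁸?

690

(1 + x + x² + x³ + x⁴) has coefficients 1,1,1,1,1 for degrees 0…4.
(1 + x²)³ has coefficients 1,0,3,0,3,0,1,0,0 for degrees 0…8.
Multiplying by (1 + x)² gives running coefficients 1,2,4,6,6,6,4,2,1 for degrees 0…8.
Multiplying by (2 + 2x + 2x²) gives running coefficients 2,6,14,24,32,36,32,24,14 for degrees 0…8.
Finally multiplying by (3 + 2x²), the product of all factors after the first has coefficients 6,18,46,84,124,156,160,144,106 for degrees 0…8.
[x⁸] = 1·106 + 1·144 + 1·160 + 1·156 + 1·124 = 690.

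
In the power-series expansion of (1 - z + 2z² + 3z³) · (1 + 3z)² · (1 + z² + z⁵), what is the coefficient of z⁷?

32

(1 - z + 2z² + 3z³) has coefficients 1,-1,2,3 for degrees 0…3.
(1 + 3z)² has coefficients 1,6,9,0,0,0,0,0 for degrees 0…7.
Finally multiplying by (1 + z² + z⁵), the product of all factors after the first has coefficients 1,6,10,6,9,1,6,9 for degrees 0…7.
[z⁷] = 1·9 − 1·6 + 2·1 + 3·9 = 32.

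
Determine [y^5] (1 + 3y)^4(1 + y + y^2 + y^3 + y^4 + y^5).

256

(1 + 3y)^4 has coefficients 1,12,54,108,81 for degrees 0…4.
(1 + y + y^2 + y^3 + y^4 + y^5) has coefficients 1,1,1,1,1,1 for degrees 0…5.
[y^5] = 1·1 + 12·1 + 54·1 + 108·1 + 81·1 = 256.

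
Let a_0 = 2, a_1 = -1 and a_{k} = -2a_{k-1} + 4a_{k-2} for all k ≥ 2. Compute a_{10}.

The ordinary generating function has denominator 1 + 2y - 4y^2.
Iterating the recurrence: a_0,…,a_{10} = 2, -1, 10, -24, 88, -272, 896, -2880, 9344, -30208, 97792.

97792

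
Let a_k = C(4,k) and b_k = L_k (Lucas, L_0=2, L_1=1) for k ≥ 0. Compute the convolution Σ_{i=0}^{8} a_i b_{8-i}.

Write out a_i and b_{8-i} for i = 0,…,8 and sum the products.
Σ = 1·47 + 4·29 + 6·18 + 4·11 + 1·7 + 0·4 + 0·3 + 0·1 + 0·2 = 322.

322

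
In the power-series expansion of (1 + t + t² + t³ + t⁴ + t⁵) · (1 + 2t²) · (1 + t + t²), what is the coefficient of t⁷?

7

(1 + t + t² + t³ + t⁴ + t⁵) has coefficients 1,1,1,1,1,1 for degrees 0…5.
(1 + 2t²) has coefficients 1,0,2,0,0,0,0,0 for degrees 0…7.
Finally multiplying by (1 + t + t²), the product of all factors after the first has coefficients 1,1,3,2,2,0,0,0 for degrees 0…7.
[t⁷] = 1·0 + 1·0 + 1·0 + 1·2 + 1·2 + 1·3 = 7.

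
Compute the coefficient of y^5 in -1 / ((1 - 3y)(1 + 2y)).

-133

Partial fractions give a closed form: a_n = (-3/5)·3^n + (-2/5)·(-2)^n.
At n = 5: a_5 = -133.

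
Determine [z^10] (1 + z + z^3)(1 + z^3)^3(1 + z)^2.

(1 + z + z^3) has coefficients 1,1,0,1 for degrees 0…3.
(1 + z^3)^3 has coefficients 1,0,0,3,0,0,3,0,0,1,0 for degrees 0…10.
Finally multiplying by (1 + z)^2, the product of all factors after the first has coefficients 1,2,1,3,6,3,3,6,3,1,2 for degrees 0…10.
[z^10] = 1·2 + 1·1 + 1·6 = 9.

9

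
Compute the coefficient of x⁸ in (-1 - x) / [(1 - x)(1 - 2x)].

Partial fractions give a closed form: a_n = (2)·1^n + (-3)·2^n.
At n = 8: a_8 = -766.

-766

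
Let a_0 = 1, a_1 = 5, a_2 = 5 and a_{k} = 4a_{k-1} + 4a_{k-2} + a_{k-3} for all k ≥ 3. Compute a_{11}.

12250445

The ordinary generating function has denominator 1 - 4x - 4x^2 - x^3.
Iterating the recurrence: a_0,…,a_{11} = 1, 5, 5, 41, 189, 925, 4497, 21877, 106421, 517689, 2518317, 12250445.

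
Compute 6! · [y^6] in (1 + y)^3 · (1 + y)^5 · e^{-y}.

-887

The EGF product rule gives c_6 = Σ_{k_1+k_2+k_3=6} C(6; k_1,k_2,k_3) · ∏ g_i(k_i), where (1+y)^3 gives the falling factorial (3)_k; (1+y)^5 gives the falling factorial (5)_k; e^{-y} gives (-1)^k.
g_1(k) for k = 0…6: 1, 3, 6, 6, 0, 0, 0.
g_2(k) for k = 0…6: 1, 5, 20, 60, 120, 120, 0.
g_3(k) for k = 0…6: 1, -1, 1, -1, 1, -1, 1.
First combine the last two factors: h(k) = Σ_j C(k,j)·g_2(j)·g_3(k−j) for k = 0…6: 1, 4, 11, 14, -19, -56, 151.
c_6 = Σ_k C(6,k)·g_1(k)·h(6−k) = 1·1·151 + 6·3·(-56) + 15·6·(-19) + 20·6·14 = 151 − 1008 − 1710 + 1680 = -887.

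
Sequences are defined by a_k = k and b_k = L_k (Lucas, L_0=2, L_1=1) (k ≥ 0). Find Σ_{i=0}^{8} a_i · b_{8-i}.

187

The convolution is the t^8 coefficient of A(t)B(t).
Σ = 0·47 + 1·29 + 2·18 + 3·11 + 4·7 + 5·4 + 6·3 + 7·1 + 8·2 = 187.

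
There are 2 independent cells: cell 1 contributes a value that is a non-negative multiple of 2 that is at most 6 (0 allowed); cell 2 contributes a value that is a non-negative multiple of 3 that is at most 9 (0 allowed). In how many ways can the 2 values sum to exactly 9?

The generating function for the choices is (1 + x^2 + x^4 + x^6)·(1 + x^3 + x^6 + x^9); the count is [x^9].
(1 + x^2 + x^4 + x^6) has coefficients 1,0,1,0,1,0,1 for degrees 0…6.
(1 + x^3 + x^6 + x^9) has coefficients 1,0,0,1,0,0,1,0,0,1 for degrees 0…9.
[x^9] = 1·1 + 1·0 + 1·0 + 1·1 = 2.

2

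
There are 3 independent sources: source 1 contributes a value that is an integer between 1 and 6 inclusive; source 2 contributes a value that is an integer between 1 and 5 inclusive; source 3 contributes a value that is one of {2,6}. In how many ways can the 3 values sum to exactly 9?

The generating function for the choices is (t + t^2 + t^3 + t^4 + t^5 + t^6)·(t + t^2 + t^3 + t^4 + t^5)·(t^2 + t^6); the count is [t^9].
(t + t^2 + t^3 + t^4 + t^5 + t^6) has coefficients 0,1,1,1,1,1,1 for degrees 0…6.
(t + t^2 + t^3 + t^4 + t^5) has coefficients 0,1,1,1,1,1,0,0,0,0 for degrees 0…9.
Finally multiplying by (t^2 + t^6), the product of all factors after the first has coefficients 0,0,0,1,1,1,1,2,1,1 for degrees 0…9.
[t^9] = 1·1 + 1·2 + 1·1 + 1·1 + 1·1 + 1·1 = 7.

7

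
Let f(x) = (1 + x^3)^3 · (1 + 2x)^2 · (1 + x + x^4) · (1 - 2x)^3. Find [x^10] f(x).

146

(1 + x^3)^3 has coefficients 1,0,0,3,0,0,3,0,0,1 for degrees 0…9.
(1 + 2x)^2 has coefficients 1,4,4,0,0,0,0,0,0,0,0 for degrees 0…10.
Multiplying by (1 + x + x^4) gives running coefficients 1,5,8,4,1,4,4,0,0,0,0 for degrees 0…10.
Finally multiplying by (1 - 2x)^3, the product of all factors after the first has coefficients 1,-1,-10,8,33,-18,-40,16,16,-32,0 for degrees 0…10.
[x^10] = 1·0 + 3·16 + 3·33 + 1·(-1) = 146.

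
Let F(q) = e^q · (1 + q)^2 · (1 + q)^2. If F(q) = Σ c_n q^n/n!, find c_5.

501

The EGF product rule gives c_5 = Σ_{k_1+k_2+k_3=5} C(5; k_1,k_2,k_3) · ∏ g_i(k_i), where e^q gives (1)^k; (1+q)^2 gives the falling factorial (2)_k; (1+q)^2 gives the falling factorial (2)_k.
g_1(k) for k = 0…5: 1, 1, 1, 1, 1, 1.
g_2(k) for k = 0…5: 1, 2, 2, 0, 0, 0.
g_3(k) for k = 0…5: 1, 2, 2, 0, 0, 0.
First combine the last two factors: h(k) = Σ_j C(k,j)·g_2(j)·g_3(k−j) for k = 0…5: 1, 4, 12, 24, 24, 0.
c_5 = Σ_k C(5,k)·g_1(k)·h(5−k) = 5·1·24 + 10·1·24 + 10·1·12 + 5·1·4 + 1·1·1 = 120 + 240 + 120 + 20 + 1 = 501.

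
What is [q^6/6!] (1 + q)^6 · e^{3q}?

The EGF product rule gives c_6 = Σ_{k_1+k_2=6} C(6; k_1,k_2) · ∏ g_i(k_i), where (1+q)^6 gives the falling factorial (6)_k; e^{3q} gives (3)^k.
g_1(k) for k = 0…6: 1, 6, 30, 120, 360, 720, 720.
g_2(k) for k = 0…6: 1, 3, 9, 27, 81, 243, 729.
c_6 = Σ_k C(6,k)·g_1(k)·g_2(6−k) = 1·1·729 + 6·6·243 + 15·30·81 + 20·120·27 + 15·360·9 + 6·720·3 + 1·720·1 = 729 + 8748 + 36450 + 64800 + 48600 + 12960 + 720 = 173007.

173007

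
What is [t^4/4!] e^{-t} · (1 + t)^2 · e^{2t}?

21

The EGF product rule gives c_4 = Σ_{k_1+k_2+k_3=4} C(4; k_1,k_2,k_3) · ∏ g_i(k_i), where e^{-t} gives (-1)^k; (1+t)^2 gives the falling factorial (2)_k; e^{2t} gives (2)^k.
g_1(k) for k = 0…4: 1, -1, 1, -1, 1.
g_2(k) for k = 0…4: 1, 2, 2, 0, 0.
g_3(k) for k = 0…4: 1, 2, 4, 8, 16.
First combine the last two factors: h(k) = Σ_j C(k,j)·g_2(j)·g_3(k−j) for k = 0…4: 1, 4, 14, 44, 128.
c_4 = Σ_k C(4,k)·g_1(k)·h(4−k) = 1·1·128 + 4·(-1)·44 + 6·1·14 + 4·(-1)·4 + 1·1·1 = 128 − 176 + 84 − 16 + 1 = 21.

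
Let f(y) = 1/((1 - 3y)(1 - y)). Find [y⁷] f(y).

The denominator gives the recurrence a_n = 4a_(n−1) − 3a_(n−2) for n ≥ 2; the numerator fixes a_0 = 1, a_1 = 4.
Iterating: 1, 4, 13, 40, 121, 364, 1093, 3280, so a_7 = 3280.

3280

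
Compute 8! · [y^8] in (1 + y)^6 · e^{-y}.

The EGF product rule gives c_8 = Σ_{k_1+k_2=8} C(8; k_1,k_2) · ∏ g_i(k_i), where (1+y)^6 gives the falling factorial (6)_k; e^{-y} gives (-1)^k.
g_1(k) for k = 0…8: 1, 6, 30, 120, 360, 720, 720, 0, 0.
g_2(k) for k = 0…8: 1, -1, 1, -1, 1, -1, 1, -1, 1.
c_8 = Σ_k C(8,k)·g_1(k)·g_2(8−k) = 1·1·1 + 8·6·(-1) + 28·30·1 + 56·120·(-1) + 70·360·1 + 56·720·(-1) + 28·720·1 = 1 − 48 + 840 − 6720 + 25200 − 40320 + 20160 = -887.

-887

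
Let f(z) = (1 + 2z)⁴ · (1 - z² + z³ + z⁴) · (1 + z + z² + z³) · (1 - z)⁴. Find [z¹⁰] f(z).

(1 + 2z)⁴ has coefficients 1,8,24,32,16 for degrees 0…4.
(1 - z² + z³ + z⁴) has coefficients 1,0,-1,1,1,0,0,0,0,0,0 for degrees 0…10.
Multiplying by (1 + z + z² + z³) gives running coefficients 1,1,0,1,1,1,2,1,0,0,0 for degrees 0…10.
Finally multiplying by (1 - z)⁴, the product of all factors after the first has coefficients 1,-3,2,3,-6,4,0,-4,5,-1,-2 for degrees 0…10.
[z¹⁰] = 1·(-2) + 8·(-1) + 24·5 + 32·(-4) + 16·0 = -18.

-18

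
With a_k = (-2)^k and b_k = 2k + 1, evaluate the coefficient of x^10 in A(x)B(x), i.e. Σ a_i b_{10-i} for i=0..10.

235

Write out a_i and b_{10-i} for i = 0,…,10 and sum the products.
Σ = 1·21 − 2·19 + 4·17 − 8·15 + 16·13 − 32·11 + 64·9 − 128·7 + 256·5 − 512·3 + 1024·1 = 235.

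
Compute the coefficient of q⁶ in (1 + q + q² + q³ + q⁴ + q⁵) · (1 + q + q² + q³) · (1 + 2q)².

35

(1 + q + q² + q³ + q⁴ + q⁵) has coefficients 1,1,1,1,1,1 for degrees 0…5.
(1 + q + q² + q³) has coefficients 1,1,1,1,0,0,0 for degrees 0…6.
Finally multiplying by (1 + 2q)², the product of all factors after the first has coefficients 1,5,9,9,8,4,0 for degrees 0…6.
[q⁶] = 1·0 + 1·4 + 1·8 + 1·9 + 1·9 + 1·5 = 35.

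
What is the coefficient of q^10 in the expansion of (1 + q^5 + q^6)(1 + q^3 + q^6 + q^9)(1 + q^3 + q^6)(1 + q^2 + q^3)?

(1 + q^5 + q^6) has coefficients 1,0,0,0,0,1,1 for degrees 0…6.
(1 + q^3 + q^6 + q^9) has coefficients 1,0,0,1,0,0,1,0,0,1,0 for degrees 0…10.
Multiplying by (1 + q^3 + q^6) gives running coefficients 1,0,0,2,0,0,3,0,0,3,0 for degrees 0…10.
Finally multiplying by (1 + q^2 + q^3), the product of all factors after the first has coefficients 1,0,1,3,0,2,5,0,3,6,0 for degrees 0…10.
[q^10] = 1·0 + 1·2 + 1·0 = 2.

2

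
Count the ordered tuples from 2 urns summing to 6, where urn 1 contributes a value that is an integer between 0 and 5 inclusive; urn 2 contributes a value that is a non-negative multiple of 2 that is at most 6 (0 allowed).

The generating function for the choices is (1 + y + y² + y³ + y⁴ + y⁵)·(1 + y² + y⁴ + y⁶); the count is [y⁶].
(1 + y + y² + y³ + y⁴ + y⁵) has coefficients 1,1,1,1,1,1 for degrees 0…5.
(1 + y² + y⁴ + y⁶) has coefficients 1,0,1,0,1,0,1 for degrees 0…6.
[y⁶] = 1·1 + 1·0 + 1·1 + 1·0 + 1·1 + 1·0 = 3.

3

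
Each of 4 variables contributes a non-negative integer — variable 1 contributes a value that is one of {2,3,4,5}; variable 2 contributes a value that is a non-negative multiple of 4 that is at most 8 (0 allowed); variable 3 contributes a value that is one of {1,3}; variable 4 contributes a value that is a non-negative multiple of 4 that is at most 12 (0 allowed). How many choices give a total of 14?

The generating function for the choices is (t^2 + t^3 + t^4 + t^5)·(1 + t^4 + t^8)·(t + t^3)·(1 + t^4 + t^8 + t^12); the count is [t^14].
(t^2 + t^3 + t^4 + t^5) has coefficients 0,0,1,1,1,1 for degrees 0…5.
(1 + t^4 + t^8) has coefficients 1,0,0,0,1,0,0,0,1,0,0,0,0,0,0 for degrees 0…14.
Multiplying by (t + t^3) gives running coefficients 0,1,0,1,0,1,0,1,0,1,0,1,0,0,0 for degrees 0…14.
Finally multiplying by (1 + t^4 + t^8 + t^12), the product of all factors after the first has coefficients 0,1,0,1,0,2,0,2,0,3,0,3,0,3,0 for degrees 0…14.
[t^14] = 1·0 + 1·3 + 1·0 + 1·3 = 6.

6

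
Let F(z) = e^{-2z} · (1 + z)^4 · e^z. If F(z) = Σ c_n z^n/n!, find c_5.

19

The EGF product rule gives c_5 = Σ_{k_1+k_2+k_3=5} C(5; k_1,k_2,k_3) · ∏ g_i(k_i), where e^{-2z} gives (-2)^k; (1+z)^4 gives the falling factorial (4)_k; e^z gives (1)^k.
g_1(k) for k = 0…5: 1, -2, 4, -8, 16, -32.
g_2(k) for k = 0…5: 1, 4, 12, 24, 24, 0.
g_3(k) for k = 0…5: 1, 1, 1, 1, 1, 1.
First combine the last two factors: h(k) = Σ_j C(k,j)·g_2(j)·g_3(k−j) for k = 0…5: 1, 5, 21, 73, 209, 501.
c_5 = Σ_k C(5,k)·g_1(k)·h(5−k) = 1·1·501 + 5·(-2)·209 + 10·4·73 + 10·(-8)·21 + 5·16·5 + 1·(-32)·1 = 501 − 2090 + 2920 − 1680 + 400 − 32 = 19.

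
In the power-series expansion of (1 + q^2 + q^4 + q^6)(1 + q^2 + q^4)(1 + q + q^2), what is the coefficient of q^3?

(1 + q^2 + q^4 + q^6) has coefficients 1,0,1,0 for degrees 0…3.
(1 + q^2 + q^4) has coefficients 1,0,1,0 for degrees 0…3.
Finally multiplying by (1 + q + q^2), the product of all factors after the first has coefficients 1,1,2,1 for degrees 0…3.
[q^3] = 1·1 + 1·1 = 2.

2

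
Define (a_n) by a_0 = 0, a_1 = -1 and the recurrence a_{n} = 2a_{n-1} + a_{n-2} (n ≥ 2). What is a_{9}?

The ordinary generating function has denominator 1 - 2y - y^2.
Iterating the recurrence: a_0,…,a_{9} = 0, -1, -2, -5, -12, -29, -70, -169, -408, -985.

-985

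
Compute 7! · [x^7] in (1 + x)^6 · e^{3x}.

1017495

The EGF product rule gives c_7 = Σ_{k_1+k_2=7} C(7; k_1,k_2) · ∏ g_i(k_i), where (1+x)^6 gives the falling factorial (6)_k; e^{3x} gives (3)^k.
g_1(k) for k = 0…7: 1, 6, 30, 120, 360, 720, 720, 0.
g_2(k) for k = 0…7: 1, 3, 9, 27, 81, 243, 729, 2187.
c_7 = Σ_k C(7,k)·g_1(k)·g_2(7−k) = 1·1·2187 + 7·6·729 + 21·30·243 + 35·120·81 + 35·360·27 + 21·720·9 + 7·720·3 = 2187 + 30618 + 153090 + 340200 + 340200 + 136080 + 15120 = 1017495.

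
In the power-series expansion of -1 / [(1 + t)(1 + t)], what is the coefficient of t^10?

The denominator gives the recurrence a_n = −2a_(n−1) − a_(n−2) for n ≥ 2; the numerator fixes a_0 = -1, a_1 = 2.
Iterating: -1, 2, -3, 4, -5, 6, -7, 8, -9, 10, -11, so a_10 = -11.

-11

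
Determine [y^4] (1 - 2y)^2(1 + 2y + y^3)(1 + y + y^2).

1

(1 - 2y)^2 has coefficients 1,-4,4 for degrees 0…2.
(1 + 2y + y^3) has coefficients 1,2,0,1,0 for degrees 0…4.
Finally multiplying by (1 + y + y^2), the product of all factors after the first has coefficients 1,3,3,3,1 for degrees 0…4.
[y^4] = 1·1 − 4·3 + 4·3 = 1.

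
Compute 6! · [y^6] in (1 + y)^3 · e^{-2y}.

-32

The EGF product rule gives c_6 = Σ_{k_1+k_2=6} C(6; k_1,k_2) · ∏ g_i(k_i), where (1+y)^3 gives the falling factorial (3)_k; e^{-2y} gives (-2)^k.
g_1(k) for k = 0…6: 1, 3, 6, 6, 0, 0, 0.
g_2(k) for k = 0…6: 1, -2, 4, -8, 16, -32, 64.
c_6 = Σ_k C(6,k)·g_1(k)·g_2(6−k) = 1·1·64 + 6·3·(-32) + 15·6·16 + 20·6·(-8) = 64 − 576 + 1440 − 960 = -32.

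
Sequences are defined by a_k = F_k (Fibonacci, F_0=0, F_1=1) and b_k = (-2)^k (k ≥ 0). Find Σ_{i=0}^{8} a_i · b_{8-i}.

Write out a_i and b_{8-i} for i = 0,…,8 and sum the products.
Σ = 0·256 + 1·(-128) + 1·64 + 2·(-32) + 3·16 + 5·(-8) + 8·4 + 13·(-2) + 21·1 = -93.

-93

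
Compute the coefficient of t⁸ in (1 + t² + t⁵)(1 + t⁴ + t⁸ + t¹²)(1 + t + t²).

(1 + t² + t⁵) has coefficients 1,0,1,0,0,1 for degrees 0…5.
(1 + t⁴ + t⁸ + t¹²) has coefficients 1,0,0,0,1,0,0,0,1 for degrees 0…8.
Finally multiplying by (1 + t + t²), the product of all factors after the first has coefficients 1,1,1,0,1,1,1,0,1 for degrees 0…8.
[t⁸] = 1·1 + 1·1 + 1·0 = 2.

2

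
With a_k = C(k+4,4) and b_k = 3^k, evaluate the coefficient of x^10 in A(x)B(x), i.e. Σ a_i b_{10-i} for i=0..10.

447593

The convolution is the x^10 coefficient of A(x)B(x).
Σ = 1·59049 + 5·19683 + 15·6561 + 35·2187 + 70·729 + 126·243 + 210·81 + 330·27 + 495·9 + 715·3 + 1001·1 = 447593.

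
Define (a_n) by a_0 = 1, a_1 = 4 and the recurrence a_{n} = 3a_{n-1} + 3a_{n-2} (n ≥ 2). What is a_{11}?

The ordinary generating function has denominator 1 - 3x - 3x^2.
Iterating the recurrence: a_0,…,a_{11} = 1, 4, 15, 57, 216, 819, 3105, 11772, 44631, 169209, 641520, 2432187.

2432187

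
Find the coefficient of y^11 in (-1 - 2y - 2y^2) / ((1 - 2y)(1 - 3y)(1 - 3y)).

The denominator gives the recurrence a_n = 8a_(n−1) − 21a_(n−2) + 18a_(n−3) for n ≥ 3; the numerator fixes a_0 = -1, a_1 = -10, a_2 = -61.
Iterating: -1, -10, -61, -296, -1267, -5018, -18865, -68348, -240943, -831806, -2824909, -9468320, so a_11 = -9468320.

-9468320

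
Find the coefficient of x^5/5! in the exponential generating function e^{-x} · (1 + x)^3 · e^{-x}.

The EGF product rule gives c_5 = Σ_{k_1+k_2+k_3=5} C(5; k_1,k_2,k_3) · ∏ g_i(k_i), where e^{-x} gives (-1)^k; (1+x)^3 gives the falling factorial (3)_k; e^{-x} gives (-1)^k.
g_1(k) for k = 0…5: 1, -1, 1, -1, 1, -1.
g_2(k) for k = 0…5: 1, 3, 6, 6, 0, 0.
g_3(k) for k = 0…5: 1, -1, 1, -1, 1, -1.
First combine the last two factors: h(k) = Σ_j C(k,j)·g_2(j)·g_3(k−j) for k = 0…5: 1, 2, 1, -4, 1, 14.
c_5 = Σ_k C(5,k)·g_1(k)·h(5−k) = 1·1·14 + 5·(-1)·1 + 10·1·(-4) + 10·(-1)·1 + 5·1·2 + 1·(-1)·1 = 14 − 5 − 40 − 10 + 10 − 1 = -32.

-32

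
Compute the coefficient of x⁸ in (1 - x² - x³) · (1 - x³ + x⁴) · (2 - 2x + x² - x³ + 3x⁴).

(1 - x² - x³) has coefficients 1,0,-1,-1 for degrees 0…3.
(1 - x³ + x⁴) has coefficients 1,0,0,-1,1,0,0,0,0 for degrees 0…8.
Finally multiplying by (2 - 2x + x² - x³ + 3x⁴), the product of all factors after the first has coefficients 2,-2,1,-3,7,-3,2,-4,3 for degrees 0…8.
[x⁸] = 1·3 − 1·2 − 1·(-3) = 4.

4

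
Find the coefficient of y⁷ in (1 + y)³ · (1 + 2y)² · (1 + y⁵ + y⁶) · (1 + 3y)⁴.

4145

(1 + y)³ has coefficients 1,3,3,1 for degrees 0…3.
(1 + 2y)² has coefficients 1,4,4,0,0,0,0,0 for degrees 0…7.
Multiplying by (1 + y⁵ + y⁶) gives running coefficients 1,4,4,0,0,1,5,8 for degrees 0…7.
Finally multiplying by (1 + 3y)⁴, the product of all factors after the first has coefficients 1,16,106,372,729,757,341,122 for degrees 0…7.
[y⁷] = 1·122 + 3·341 + 3·757 + 1·729 = 4145.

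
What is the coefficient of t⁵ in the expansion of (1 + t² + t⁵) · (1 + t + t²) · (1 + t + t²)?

(1 + t² + t⁵) has coefficients 1,0,1,0,0,1 for degrees 0…5.
(1 + t + t²) has coefficients 1,1,1,0,0,0 for degrees 0…5.
Finally multiplying by (1 + t + t²), the product of all factors after the first has coefficients 1,2,3,2,1,0 for degrees 0…5.
[t⁵] = 1·0 + 1·2 + 1·1 = 3.

3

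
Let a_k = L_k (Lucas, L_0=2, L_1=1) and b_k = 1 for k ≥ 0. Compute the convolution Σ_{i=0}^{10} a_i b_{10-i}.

321

Write out a_i and b_{10-i} for i = 0,…,10 and sum the products.
Σ = 2·1 + 1·1 + 3·1 + 4·1 + 7·1 + 11·1 + 18·1 + 29·1 + 47·1 + 76·1 + 123·1 = 321.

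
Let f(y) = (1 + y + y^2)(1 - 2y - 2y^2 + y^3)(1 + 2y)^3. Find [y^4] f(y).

(1 + y + y^2) has coefficients 1,1,1 for degrees 0…2.
(1 - 2y - 2y^2 + y^3) has coefficients 1,-2,-2,1,0 for degrees 0…4.
Finally multiplying by (1 + 2y)^3, the product of all factors after the first has coefficients 1,4,-2,-27,-34 for degrees 0…4.
[y^4] = 1·(-34) + 1·(-27) + 1·(-2) = -63.

-63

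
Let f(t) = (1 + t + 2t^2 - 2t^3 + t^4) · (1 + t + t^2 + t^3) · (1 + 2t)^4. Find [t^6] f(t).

183

(1 + t + 2t^2 - 2t^3 + t^4) has coefficients 1,1,2,-2,1 for degrees 0…4.
(1 + t + t^2 + t^3) has coefficients 1,1,1,1,0,0,0 for degrees 0…6.
Finally multiplying by (1 + 2t)^4, the product of all factors after the first has coefficients 1,9,33,65,80,72,48 for degrees 0…6.
[t^6] = 1·48 + 1·72 + 2·80 − 2·65 + 1·33 = 183.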